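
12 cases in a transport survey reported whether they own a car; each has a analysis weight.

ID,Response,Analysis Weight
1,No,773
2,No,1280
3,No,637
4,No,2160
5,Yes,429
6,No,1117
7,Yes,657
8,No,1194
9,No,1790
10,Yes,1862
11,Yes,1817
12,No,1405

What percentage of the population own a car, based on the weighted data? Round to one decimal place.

Sum of weights for 'Yes' = 429 + 657 + 1862 + 1817 = 4765
Total weight = 773 + 1280 + 637 + 2160 + 429 + 1117 + 657 + 1194 + 1790 + 1862 + 1817 + 1405 = 15121
Weighted proportion = 4765 / 15121 = 0.31512466 → 31.512466%

31.5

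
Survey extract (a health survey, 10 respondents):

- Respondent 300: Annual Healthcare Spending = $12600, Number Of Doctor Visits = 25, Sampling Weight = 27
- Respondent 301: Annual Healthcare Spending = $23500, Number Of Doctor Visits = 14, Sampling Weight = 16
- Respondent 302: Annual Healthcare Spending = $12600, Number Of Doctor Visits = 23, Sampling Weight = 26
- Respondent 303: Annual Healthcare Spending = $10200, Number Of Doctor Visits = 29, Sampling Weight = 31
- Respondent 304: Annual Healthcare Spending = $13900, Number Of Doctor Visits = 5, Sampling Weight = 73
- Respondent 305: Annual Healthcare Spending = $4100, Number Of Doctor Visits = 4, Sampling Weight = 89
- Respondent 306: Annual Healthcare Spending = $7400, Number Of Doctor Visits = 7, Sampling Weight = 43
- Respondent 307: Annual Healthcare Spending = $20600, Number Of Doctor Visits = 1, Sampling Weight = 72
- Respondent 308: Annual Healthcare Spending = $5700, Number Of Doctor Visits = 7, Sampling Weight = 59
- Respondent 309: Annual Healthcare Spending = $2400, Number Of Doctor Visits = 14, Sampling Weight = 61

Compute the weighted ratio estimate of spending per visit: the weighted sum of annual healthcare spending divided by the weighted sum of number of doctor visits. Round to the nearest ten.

1060

Σ wᵢ·y = 5023700
Σ wᵢ·x = 4757
Ratio = 5023700 / 4757 = 1056.0647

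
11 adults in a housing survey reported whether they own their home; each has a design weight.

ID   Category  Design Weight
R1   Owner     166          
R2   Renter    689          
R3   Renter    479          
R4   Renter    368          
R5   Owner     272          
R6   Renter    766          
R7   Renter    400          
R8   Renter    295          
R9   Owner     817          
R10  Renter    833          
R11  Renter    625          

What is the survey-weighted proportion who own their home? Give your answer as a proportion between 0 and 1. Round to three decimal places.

0.220

Sum of weights for 'Owner' = 166 + 272 + 817 = 1255
Total weight = 166 + 689 + 479 + 368 + 272 + 766 + 400 + 295 + 817 + 833 + 625 = 5710
Weighted proportion = 1255 / 5710 = 0.21978984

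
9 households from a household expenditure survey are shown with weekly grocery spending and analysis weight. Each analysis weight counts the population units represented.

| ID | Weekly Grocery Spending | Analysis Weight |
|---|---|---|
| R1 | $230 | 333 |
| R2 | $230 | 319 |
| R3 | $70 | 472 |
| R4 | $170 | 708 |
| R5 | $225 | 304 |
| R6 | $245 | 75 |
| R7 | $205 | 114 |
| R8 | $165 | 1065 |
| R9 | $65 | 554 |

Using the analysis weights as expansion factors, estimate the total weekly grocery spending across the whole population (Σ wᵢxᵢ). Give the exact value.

Weighted total = 230×333 + 230×319 + 70×472 + 170×708 + 225×304 + 245×75 + 205×114 + 165×1065 + 65×554
  = 625240

625240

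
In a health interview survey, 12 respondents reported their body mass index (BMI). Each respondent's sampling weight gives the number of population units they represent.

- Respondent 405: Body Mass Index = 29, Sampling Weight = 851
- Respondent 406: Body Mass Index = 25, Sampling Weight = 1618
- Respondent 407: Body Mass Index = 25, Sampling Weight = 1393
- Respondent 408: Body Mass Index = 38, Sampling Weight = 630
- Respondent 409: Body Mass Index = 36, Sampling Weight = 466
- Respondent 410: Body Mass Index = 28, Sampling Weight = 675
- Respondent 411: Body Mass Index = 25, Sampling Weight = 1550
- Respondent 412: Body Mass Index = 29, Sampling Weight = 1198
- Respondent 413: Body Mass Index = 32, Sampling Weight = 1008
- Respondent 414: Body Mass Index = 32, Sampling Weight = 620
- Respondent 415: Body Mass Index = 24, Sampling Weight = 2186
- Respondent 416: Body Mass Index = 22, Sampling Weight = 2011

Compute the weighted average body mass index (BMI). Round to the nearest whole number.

Weighted sum = 29×851 + 25×1618 + 25×1393 + 38×630 + 36×466 + 28×675 + 25×1550 + 29×1198 + 32×1008 + 32×620 + 24×2186 + 22×2011
  = 381864
Sum of weights = 851 + 1618 + 1393 + 630 + 466 + 675 + 1550 + 1198 + 1008 + 620 + 2186 + 2011 = 14206
Weighted mean = 381864 / 14206 = 26.880473

27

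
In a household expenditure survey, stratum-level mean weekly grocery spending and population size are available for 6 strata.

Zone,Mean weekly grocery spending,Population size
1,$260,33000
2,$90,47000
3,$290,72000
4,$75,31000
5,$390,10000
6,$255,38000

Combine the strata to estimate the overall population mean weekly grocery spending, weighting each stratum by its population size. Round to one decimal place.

214.7

Σ Nₕ·x̄ₕ = 260×33000 + 90×47000 + 290×72000 + 75×31000 + 390×10000 + 255×38000
  = 49605000
Σ Nₕ = 33000 + 47000 + 72000 + 31000 + 10000 + 38000 = 231000
Overall mean = 49605000 / 231000 = 214.74026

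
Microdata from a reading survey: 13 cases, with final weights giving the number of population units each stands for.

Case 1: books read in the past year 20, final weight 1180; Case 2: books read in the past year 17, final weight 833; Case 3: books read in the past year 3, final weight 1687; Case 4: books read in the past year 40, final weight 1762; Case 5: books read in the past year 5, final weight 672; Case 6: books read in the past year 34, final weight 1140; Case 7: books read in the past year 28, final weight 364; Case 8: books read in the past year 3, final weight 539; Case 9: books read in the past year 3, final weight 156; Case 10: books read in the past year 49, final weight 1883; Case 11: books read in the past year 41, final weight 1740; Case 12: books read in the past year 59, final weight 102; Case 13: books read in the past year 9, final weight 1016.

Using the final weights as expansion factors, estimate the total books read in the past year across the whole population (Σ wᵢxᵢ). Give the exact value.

Weighted total = 346468

346468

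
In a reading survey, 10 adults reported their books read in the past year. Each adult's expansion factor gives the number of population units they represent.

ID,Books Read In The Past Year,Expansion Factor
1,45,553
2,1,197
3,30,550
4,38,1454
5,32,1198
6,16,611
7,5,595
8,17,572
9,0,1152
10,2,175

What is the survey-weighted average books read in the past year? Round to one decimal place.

Weighted sum = 45×553 + 1×197 + 30×550 + 38×1454 + 32×1198 + 16×611 + 5×595 + 17×572 + 0×1152 + 2×175
  = 24885 + 197 + 16500 + 55252 + 38336 + 9776 + 2975 + 9724 + 0 + 350 = 157995
Sum of weights = 553 + 197 + 550 + 1454 + 1198 + 611 + 595 + 572 + 1152 + 175 = 7057
Weighted mean = 157995 / 7057 = 22.388409

22.4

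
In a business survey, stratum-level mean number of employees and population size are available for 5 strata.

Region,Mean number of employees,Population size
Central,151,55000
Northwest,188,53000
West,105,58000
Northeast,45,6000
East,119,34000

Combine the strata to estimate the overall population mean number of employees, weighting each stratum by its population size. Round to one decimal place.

139.2

Σ Nₕ·x̄ₕ = 151×55000 + 188×53000 + 105×58000 + 45×6000 + 119×34000
  = 8305000 + 9964000 + 6090000 + 270000 + 4046000 = 28675000
Σ Nₕ = 55000 + 53000 + 58000 + 6000 + 34000 = 206000
Overall mean = 28675000 / 206000 = 139.19903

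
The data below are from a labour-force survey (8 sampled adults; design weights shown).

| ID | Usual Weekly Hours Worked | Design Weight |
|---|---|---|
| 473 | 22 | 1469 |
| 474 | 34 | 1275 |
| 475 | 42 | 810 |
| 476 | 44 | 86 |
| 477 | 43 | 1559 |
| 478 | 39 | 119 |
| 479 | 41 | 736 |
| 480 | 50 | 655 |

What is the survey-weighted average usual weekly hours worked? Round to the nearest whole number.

37

Weighted sum = 22×1469 + 34×1275 + 42×810 + 44×86 + 43×1559 + 39×119 + 41×736 + 50×655
  = 248076
Sum of weights = 6709
Weighted mean = 248076 / 6709 = 36.976599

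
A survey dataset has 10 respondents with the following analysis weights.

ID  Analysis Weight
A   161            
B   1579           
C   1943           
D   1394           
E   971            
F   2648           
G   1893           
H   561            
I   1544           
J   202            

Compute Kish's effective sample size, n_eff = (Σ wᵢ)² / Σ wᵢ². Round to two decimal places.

Σ wᵢ = 12896
Σ wᵢ² = 25921 + 2493241 + 3775249 + 1943236 + 942841 + 7011904 + 3583449 + 314721 + 2383936 + 40804 = 22515302
n_eff = 12896² / 22515302 = 166306816 / 22515302 = 7.3863906

7.39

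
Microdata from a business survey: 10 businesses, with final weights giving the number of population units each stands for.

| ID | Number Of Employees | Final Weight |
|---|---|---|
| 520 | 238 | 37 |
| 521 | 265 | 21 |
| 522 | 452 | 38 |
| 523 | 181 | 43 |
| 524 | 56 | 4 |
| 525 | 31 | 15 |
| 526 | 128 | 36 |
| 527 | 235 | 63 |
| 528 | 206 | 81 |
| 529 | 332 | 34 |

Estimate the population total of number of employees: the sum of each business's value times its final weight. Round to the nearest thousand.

Weighted total = 238×37 + 265×21 + 452×38 + 181×43 + 56×4 + 31×15 + 128×36 + 235×63 + 206×81 + 332×34
  = 8806 + 5565 + 17176 + 7783 + 224 + 465 + 4608 + 14805 + 16686 + 11288 = 87406

87000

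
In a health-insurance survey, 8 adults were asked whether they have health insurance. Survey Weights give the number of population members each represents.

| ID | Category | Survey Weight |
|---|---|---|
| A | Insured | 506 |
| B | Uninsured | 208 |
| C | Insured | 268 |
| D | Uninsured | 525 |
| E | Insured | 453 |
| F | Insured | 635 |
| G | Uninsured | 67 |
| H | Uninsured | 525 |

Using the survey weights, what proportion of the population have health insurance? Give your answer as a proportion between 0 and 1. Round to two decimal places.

Sum of weights for 'Insured' = 506 + 268 + 453 + 635 = 1862
Total weight = 506 + 208 + 268 + 525 + 453 + 635 + 67 + 525 = 3187
Weighted proportion = 1862 / 3187 = 0.58424851

0.58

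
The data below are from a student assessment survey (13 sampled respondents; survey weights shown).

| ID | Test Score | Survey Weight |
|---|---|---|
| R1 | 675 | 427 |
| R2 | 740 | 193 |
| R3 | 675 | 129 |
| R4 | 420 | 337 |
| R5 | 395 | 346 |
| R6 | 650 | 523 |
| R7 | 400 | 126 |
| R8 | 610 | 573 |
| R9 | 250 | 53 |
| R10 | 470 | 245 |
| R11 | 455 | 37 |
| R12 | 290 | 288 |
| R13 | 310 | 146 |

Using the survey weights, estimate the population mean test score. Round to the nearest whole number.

529

Weighted sum = 1810225
Sum of weights = 3423
Weighted mean = 1810225 / 3423 = 528.84166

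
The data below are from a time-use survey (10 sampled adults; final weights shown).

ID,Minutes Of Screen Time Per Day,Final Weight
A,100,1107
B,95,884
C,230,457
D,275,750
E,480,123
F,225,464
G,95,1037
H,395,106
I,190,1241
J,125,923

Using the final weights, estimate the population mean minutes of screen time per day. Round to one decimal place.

Weighted sum = 1161030
Sum of weights = 7092
Weighted mean = 1161030 / 7092 = 163.70981

163.7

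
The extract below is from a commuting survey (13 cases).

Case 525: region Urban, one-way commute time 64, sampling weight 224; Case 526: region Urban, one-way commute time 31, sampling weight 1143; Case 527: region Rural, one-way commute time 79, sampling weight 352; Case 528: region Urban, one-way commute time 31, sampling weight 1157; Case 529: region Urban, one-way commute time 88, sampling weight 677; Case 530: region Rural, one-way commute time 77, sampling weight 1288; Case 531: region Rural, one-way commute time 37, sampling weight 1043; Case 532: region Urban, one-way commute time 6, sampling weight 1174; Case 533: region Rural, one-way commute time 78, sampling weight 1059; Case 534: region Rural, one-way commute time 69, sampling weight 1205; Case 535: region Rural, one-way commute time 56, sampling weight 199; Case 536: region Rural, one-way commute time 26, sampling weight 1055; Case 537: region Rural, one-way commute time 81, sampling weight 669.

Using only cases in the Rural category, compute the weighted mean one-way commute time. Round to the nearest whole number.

62

Rural rows: 527, 530, 531, 533, 534, 535, 536, 537
Weighted sum = 79×352 + 77×1288 + 37×1043 + 78×1059 + 69×1205 + 56×199 + 26×1055 + 81×669
  = 27808 + 99176 + 38591 + 82602 + 83145 + 11144 + 27430 + 54189 = 424085
Sum of weights = 352 + 1288 + 1043 + 1059 + 1205 + 199 + 1055 + 669 = 6870
Weighted mean = 424085 / 6870 = 61.729985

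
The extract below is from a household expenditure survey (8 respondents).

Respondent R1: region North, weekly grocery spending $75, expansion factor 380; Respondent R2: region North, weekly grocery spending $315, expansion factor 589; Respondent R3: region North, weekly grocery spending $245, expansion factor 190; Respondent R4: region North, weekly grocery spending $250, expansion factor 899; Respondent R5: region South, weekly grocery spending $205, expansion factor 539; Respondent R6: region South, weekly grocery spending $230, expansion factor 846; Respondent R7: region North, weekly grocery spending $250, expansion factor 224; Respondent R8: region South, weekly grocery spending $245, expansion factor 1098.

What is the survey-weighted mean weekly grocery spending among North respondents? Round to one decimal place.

North rows: R1, R2, R3, R4, R7
Weighted sum = 75×380 + 315×589 + 245×190 + 250×899 + 250×224
  = 28500 + 185535 + 46550 + 224750 + 56000 = 541335
Sum of weights = 380 + 589 + 190 + 899 + 224 = 2282
Weighted mean = 541335 / 2282 = 237.21954

237.2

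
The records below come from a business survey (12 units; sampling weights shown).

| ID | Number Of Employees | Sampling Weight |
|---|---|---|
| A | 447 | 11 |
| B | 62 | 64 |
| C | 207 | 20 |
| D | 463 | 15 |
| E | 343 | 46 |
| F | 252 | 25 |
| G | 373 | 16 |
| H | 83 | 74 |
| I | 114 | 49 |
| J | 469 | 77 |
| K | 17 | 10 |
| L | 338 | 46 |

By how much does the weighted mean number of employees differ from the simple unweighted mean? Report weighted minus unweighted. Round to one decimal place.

-17.7

Unweighted sum = 447 + 62 + 207 + 463 + 343 + 252 + 373 + 83 + 114 + 469 + 17 + 338 = 3168
Unweighted mean = 3168 / 12 = 264
Weighted sum = 447×11 + 62×64 + 207×20 + 463×15 + 343×46 + 252×25 + 373×16 + 83×74 + 114×49 + 469×77 + 17×10 + 338×46
  = 4917 + 3968 + 4140 + 6945 + 15778 + 6300 + 5968 + 6142 + 5586 + 36113 + 170 + 15548 = 111575
Sum of weights = 11 + 64 + 20 + 15 + 46 + 25 + 16 + 74 + 49 + 77 + 10 + 46 = 453
Weighted mean = 111575 / 453 = 246.30243
Difference (weighted minus unweighted) = -17.697572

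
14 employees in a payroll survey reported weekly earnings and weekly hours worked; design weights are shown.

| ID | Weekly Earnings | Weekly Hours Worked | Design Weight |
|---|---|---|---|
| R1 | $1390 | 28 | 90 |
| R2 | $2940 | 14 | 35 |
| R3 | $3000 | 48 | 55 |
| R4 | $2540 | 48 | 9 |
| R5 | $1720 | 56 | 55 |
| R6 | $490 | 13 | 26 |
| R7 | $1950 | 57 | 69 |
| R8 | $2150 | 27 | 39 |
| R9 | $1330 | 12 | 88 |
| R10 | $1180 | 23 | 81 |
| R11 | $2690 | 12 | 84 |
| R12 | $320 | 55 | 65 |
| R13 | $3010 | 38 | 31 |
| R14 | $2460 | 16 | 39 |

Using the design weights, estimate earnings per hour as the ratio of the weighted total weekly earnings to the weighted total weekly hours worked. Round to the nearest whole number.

Σ wᵢ·y = 1390230
Σ wᵢ·x = 23790
Ratio = 1390230 / 23790 = 58.437579

58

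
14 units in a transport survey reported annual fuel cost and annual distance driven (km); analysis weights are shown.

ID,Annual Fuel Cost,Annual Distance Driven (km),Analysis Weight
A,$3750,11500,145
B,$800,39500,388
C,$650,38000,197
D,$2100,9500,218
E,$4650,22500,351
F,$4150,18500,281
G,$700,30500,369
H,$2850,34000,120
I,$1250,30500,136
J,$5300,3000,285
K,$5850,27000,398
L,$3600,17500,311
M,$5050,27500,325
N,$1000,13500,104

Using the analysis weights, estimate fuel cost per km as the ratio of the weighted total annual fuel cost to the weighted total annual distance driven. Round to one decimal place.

Σ wᵢ·y = 11712250
Σ wᵢ·x = 86514000
Ratio = 11712250 / 86514000 = 0.13537982

0.1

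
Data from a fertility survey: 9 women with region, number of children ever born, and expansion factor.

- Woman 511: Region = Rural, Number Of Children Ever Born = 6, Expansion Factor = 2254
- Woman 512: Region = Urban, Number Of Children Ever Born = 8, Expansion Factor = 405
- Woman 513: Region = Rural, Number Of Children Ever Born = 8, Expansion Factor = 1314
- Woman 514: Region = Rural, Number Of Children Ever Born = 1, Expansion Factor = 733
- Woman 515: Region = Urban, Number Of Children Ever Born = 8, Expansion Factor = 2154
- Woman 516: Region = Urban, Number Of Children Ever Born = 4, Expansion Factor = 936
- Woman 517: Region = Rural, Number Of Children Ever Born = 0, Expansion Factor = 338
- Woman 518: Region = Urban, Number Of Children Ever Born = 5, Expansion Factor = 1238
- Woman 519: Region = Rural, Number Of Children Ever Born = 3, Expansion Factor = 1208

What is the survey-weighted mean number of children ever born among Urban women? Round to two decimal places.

Urban rows: 512, 515, 516, 518
Weighted sum = 8×405 + 8×2154 + 4×936 + 5×1238
  = 3240 + 17232 + 3744 + 6190 = 30406
Sum of weights = 405 + 2154 + 936 + 1238 = 4733
Weighted mean = 30406 / 4733 = 6.4242552

6.42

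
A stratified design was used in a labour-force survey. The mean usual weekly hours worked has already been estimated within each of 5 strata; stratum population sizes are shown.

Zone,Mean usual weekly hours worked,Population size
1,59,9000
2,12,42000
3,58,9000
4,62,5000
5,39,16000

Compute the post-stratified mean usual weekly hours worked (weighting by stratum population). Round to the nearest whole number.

31

Σ Nₕ·x̄ₕ = 59×9000 + 12×42000 + 58×9000 + 62×5000 + 39×16000
  = 531000 + 504000 + 522000 + 310000 + 624000 = 2491000
Σ Nₕ = 9000 + 42000 + 9000 + 5000 + 16000 = 81000
Overall mean = 2491000 / 81000 = 30.753086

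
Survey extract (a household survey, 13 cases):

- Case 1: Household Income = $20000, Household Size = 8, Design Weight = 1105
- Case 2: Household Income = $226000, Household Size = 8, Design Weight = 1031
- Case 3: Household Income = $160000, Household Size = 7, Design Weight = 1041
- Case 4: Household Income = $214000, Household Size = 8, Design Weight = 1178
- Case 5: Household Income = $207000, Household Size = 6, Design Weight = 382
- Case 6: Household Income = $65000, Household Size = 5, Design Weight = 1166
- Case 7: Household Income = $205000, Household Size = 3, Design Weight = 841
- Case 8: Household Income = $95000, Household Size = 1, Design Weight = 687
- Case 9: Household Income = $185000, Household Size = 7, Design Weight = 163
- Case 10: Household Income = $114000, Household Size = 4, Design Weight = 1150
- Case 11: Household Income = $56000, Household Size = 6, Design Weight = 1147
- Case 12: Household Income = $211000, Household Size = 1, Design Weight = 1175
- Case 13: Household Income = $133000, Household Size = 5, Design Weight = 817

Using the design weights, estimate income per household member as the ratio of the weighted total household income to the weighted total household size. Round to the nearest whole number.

26159

Σ wᵢ·y = 1648365000
Σ wᵢ·x = 63014
Ratio = 1648365000 / 63014 = 26158.711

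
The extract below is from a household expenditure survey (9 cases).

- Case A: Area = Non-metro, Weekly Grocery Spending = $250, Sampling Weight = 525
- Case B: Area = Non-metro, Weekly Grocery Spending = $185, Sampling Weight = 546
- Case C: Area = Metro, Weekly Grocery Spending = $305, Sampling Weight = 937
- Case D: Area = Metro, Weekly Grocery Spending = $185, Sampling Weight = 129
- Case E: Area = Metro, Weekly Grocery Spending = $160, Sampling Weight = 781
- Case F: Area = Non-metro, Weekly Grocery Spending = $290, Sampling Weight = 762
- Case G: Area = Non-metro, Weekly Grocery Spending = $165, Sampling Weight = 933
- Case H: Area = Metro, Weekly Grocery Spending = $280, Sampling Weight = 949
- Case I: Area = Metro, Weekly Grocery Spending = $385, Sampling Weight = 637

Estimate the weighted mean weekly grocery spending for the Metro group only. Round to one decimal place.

Metro rows: C, D, E, H, I
Weighted sum = 305×937 + 185×129 + 160×781 + 280×949 + 385×637
  = 285785 + 23865 + 124960 + 265720 + 245245 = 945575
Sum of weights = 937 + 129 + 781 + 949 + 637 = 3433
Weighted mean = 945575 / 3433 = 275.43694

275.4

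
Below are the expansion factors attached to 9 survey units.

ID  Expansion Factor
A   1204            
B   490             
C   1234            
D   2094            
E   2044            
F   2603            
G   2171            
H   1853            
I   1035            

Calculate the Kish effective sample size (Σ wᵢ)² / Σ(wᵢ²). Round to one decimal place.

Σ wᵢ = 1204 + 490 + 1234 + 2094 + 2044 + 2603 + 2171 + 1853 + 1035 = 14728
Σ wᵢ² = 1449616 + 240100 + 1522756 + 4384836 + 4177936 + 6775609 + 4713241 + 3433609 + 1071225 = 27768928
n_eff = 14728² / 27768928 = 216913984 / 27768928 = 7.8113921

7.8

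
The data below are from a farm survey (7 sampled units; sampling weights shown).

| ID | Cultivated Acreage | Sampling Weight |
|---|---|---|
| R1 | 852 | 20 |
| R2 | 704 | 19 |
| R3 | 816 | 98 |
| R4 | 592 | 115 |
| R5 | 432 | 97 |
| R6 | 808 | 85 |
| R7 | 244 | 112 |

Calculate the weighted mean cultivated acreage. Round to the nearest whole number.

Weighted sum = 852×20 + 704×19 + 816×98 + 592×115 + 432×97 + 808×85 + 244×112
  = 17040 + 13376 + 79968 + 68080 + 41904 + 68680 + 27328 = 316376
Sum of weights = 20 + 19 + 98 + 115 + 97 + 85 + 112 = 546
Weighted mean = 316376 / 546 = 579.44322

579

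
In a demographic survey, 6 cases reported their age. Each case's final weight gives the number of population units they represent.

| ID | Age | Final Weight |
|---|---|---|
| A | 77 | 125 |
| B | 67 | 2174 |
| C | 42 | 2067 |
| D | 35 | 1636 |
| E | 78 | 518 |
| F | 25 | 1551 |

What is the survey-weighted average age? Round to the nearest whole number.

47

Weighted sum = 77×125 + 67×2174 + 42×2067 + 35×1636 + 78×518 + 25×1551
  = 378536
Sum of weights = 125 + 2174 + 2067 + 1636 + 518 + 1551 = 8071
Weighted mean = 378536 / 8071 = 46.900756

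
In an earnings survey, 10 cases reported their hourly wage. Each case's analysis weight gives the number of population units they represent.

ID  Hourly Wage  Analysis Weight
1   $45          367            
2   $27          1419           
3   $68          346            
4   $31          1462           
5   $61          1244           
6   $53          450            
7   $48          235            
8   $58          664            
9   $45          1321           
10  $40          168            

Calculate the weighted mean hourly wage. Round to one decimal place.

Weighted sum = 45×367 + 27×1419 + 68×346 + 31×1462 + 61×1244 + 53×450 + 48×235 + 58×664 + 45×1321 + 40×168
  = 16515 + 38313 + 23528 + 45322 + 75884 + 23850 + 11280 + 38512 + 59445 + 6720 = 339369
Sum of weights = 367 + 1419 + 346 + 1462 + 1244 + 450 + 235 + 664 + 1321 + 168 = 7676
Weighted mean = 339369 / 7676 = 44.211699

44.2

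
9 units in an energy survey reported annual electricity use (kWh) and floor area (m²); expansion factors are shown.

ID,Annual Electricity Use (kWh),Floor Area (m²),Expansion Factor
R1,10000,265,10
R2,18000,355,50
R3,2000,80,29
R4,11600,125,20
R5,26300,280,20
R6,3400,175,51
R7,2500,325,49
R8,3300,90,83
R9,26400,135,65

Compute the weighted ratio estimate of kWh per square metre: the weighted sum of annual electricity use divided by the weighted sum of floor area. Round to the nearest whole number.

57

Σ wᵢ·y = 10000×10 + 18000×50 + 2000×29 + 11600×20 + 26300×20 + 3400×51 + 2500×49 + 3300×83 + 26400×65
  = 100000 + 900000 + 58000 + 232000 + 526000 + 173400 + 122500 + 273900 + 1716000 = 4101800
Σ wᵢ·x = 265×10 + 355×50 + 80×29 + 125×20 + 280×20 + 175×51 + 325×49 + 90×83 + 135×65
  = 2650 + 17750 + 2320 + 2500 + 5600 + 8925 + 15925 + 7470 + 8775 = 71915
Ratio = 4101800 / 71915 = 57.03678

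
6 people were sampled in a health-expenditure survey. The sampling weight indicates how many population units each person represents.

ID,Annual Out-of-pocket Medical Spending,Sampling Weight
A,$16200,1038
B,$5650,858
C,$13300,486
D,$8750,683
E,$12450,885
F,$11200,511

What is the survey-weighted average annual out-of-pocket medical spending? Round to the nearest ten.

Weighted sum = 16200×1038 + 5650×858 + 13300×486 + 8750×683 + 12450×885 + 11200×511
  = 16815600 + 4847700 + 6463800 + 5976250 + 11018250 + 5723200 = 50844800
Sum of weights = 1038 + 858 + 486 + 683 + 885 + 511 = 4461
Weighted mean = 50844800 / 4461 = 11397.624

11400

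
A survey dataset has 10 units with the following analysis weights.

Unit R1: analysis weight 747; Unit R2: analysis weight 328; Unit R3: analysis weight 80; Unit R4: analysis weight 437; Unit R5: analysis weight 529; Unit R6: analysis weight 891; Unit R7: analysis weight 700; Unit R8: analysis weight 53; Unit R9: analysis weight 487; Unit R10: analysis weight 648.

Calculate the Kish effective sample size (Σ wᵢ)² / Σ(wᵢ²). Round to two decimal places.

Σ wᵢ = 747 + 328 + 80 + 437 + 529 + 891 + 700 + 53 + 487 + 648 = 4900
Σ wᵢ² = 558009 + 107584 + 6400 + 190969 + 279841 + 793881 + 490000 + 2809 + 237169 + 419904 = 3086566
n_eff = 4900² / 3086566 = 24010000 / 3086566 = 7.7788714

7.78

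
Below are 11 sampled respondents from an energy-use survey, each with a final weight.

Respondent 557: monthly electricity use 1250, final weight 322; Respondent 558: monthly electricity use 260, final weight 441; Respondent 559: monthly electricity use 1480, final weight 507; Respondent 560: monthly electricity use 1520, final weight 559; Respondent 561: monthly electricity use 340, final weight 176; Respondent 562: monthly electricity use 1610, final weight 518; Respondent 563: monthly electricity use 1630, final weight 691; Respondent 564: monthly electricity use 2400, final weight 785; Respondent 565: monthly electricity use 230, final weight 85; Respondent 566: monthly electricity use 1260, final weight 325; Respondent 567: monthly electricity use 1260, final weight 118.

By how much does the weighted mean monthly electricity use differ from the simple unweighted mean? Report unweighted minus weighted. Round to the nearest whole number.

Unweighted sum = 1250 + 260 + 1480 + 1520 + 340 + 1610 + 1630 + 2400 + 230 + 1260 + 1260 = 13240
Unweighted mean = 13240 / 11 = 1203.6364
Weighted sum = 1250×322 + 260×441 + 1480×507 + 1520×559 + 340×176 + 1610×518 + 1630×691 + 2400×785 + 230×85 + 1260×325 + 1260×118
  = 6599080
Sum of weights = 4527
Weighted mean = 6599080 / 4527 = 1457.7159
Difference (unweighted minus weighted) = -254.07956

-254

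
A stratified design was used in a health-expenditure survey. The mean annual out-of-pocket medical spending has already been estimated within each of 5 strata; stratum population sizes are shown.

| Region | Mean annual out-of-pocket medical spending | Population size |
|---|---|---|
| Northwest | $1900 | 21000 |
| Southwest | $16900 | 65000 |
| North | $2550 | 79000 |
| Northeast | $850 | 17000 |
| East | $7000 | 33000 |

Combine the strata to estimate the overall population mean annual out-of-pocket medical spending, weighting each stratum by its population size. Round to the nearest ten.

7370

Σ Nₕ·x̄ₕ = 1900×21000 + 16900×65000 + 2550×79000 + 850×17000 + 7000×33000
  = 39900000 + 1098500000 + 201450000 + 14450000 + 231000000 = 1585300000
Σ Nₕ = 21000 + 65000 + 79000 + 17000 + 33000 = 215000
Overall mean = 1585300000 / 215000 = 7373.4884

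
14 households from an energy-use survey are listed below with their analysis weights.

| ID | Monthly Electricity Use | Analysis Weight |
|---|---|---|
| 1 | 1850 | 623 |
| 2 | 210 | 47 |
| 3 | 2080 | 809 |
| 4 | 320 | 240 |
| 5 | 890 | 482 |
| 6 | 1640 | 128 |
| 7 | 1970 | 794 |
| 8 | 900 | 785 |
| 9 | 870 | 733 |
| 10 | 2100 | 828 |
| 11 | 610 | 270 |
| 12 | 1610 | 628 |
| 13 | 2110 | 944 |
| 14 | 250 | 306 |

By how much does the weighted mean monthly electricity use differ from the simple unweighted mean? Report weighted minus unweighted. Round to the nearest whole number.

Unweighted sum = 17410
Unweighted mean = 17410 / 14 = 1243.5714
Weighted sum = 11452150
Sum of weights = 7617
Weighted mean = 11452150 / 7617 = 1503.4988
Difference (weighted minus unweighted) = 259.92732

260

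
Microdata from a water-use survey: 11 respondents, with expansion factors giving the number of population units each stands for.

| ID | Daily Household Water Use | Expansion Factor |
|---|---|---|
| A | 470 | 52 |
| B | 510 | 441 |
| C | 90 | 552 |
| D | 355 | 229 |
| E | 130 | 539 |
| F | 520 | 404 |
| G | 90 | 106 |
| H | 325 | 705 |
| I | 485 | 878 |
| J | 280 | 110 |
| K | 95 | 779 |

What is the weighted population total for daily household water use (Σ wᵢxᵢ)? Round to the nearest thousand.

1430000

Weighted total = 1429775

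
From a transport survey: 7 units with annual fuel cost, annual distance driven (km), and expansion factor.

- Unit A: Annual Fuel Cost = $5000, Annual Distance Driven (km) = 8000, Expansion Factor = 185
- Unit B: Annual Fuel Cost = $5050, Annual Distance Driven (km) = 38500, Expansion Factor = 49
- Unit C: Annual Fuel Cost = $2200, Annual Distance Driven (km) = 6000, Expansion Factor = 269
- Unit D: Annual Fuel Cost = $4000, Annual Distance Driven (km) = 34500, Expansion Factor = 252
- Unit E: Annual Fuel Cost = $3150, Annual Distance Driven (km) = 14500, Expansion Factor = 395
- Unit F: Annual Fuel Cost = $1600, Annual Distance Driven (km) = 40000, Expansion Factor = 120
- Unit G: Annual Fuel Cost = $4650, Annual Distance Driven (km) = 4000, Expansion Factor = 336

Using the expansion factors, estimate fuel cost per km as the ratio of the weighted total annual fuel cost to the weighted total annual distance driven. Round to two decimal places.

Σ wᵢ·y = 5000×185 + 5050×49 + 2200×269 + 4000×252 + 3150×395 + 1600×120 + 4650×336
  = 925000 + 247450 + 591800 + 1008000 + 1244250 + 192000 + 1562400 = 5770900
Σ wᵢ·x = 25546000
Ratio = 5770900 / 25546000 = 0.22590229

0.23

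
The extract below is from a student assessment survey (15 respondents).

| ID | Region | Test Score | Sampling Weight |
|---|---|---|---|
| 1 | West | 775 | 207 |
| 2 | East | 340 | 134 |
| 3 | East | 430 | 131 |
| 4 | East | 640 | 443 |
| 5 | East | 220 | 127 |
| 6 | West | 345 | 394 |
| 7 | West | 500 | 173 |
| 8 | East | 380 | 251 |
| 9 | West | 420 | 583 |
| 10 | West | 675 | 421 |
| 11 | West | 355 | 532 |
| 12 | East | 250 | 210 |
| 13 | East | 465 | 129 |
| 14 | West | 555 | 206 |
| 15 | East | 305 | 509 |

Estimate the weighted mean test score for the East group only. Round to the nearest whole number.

East rows: 2, 3, 4, 5, 8, 12, 13, 15
Weighted sum = 340×134 + 430×131 + 640×443 + 220×127 + 380×251 + 250×210 + 465×129 + 305×509
  = 45560 + 56330 + 283520 + 27940 + 95380 + 52500 + 59985 + 155245 = 776460
Sum of weights = 134 + 131 + 443 + 127 + 251 + 210 + 129 + 509 = 1934
Weighted mean = 776460 / 1934 = 401.4788

401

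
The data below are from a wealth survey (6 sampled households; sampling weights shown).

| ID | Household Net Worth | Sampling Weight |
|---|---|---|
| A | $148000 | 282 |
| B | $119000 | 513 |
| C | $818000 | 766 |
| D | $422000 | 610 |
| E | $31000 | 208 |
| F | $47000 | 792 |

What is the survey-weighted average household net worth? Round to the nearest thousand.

325000

Weighted sum = 148000×282 + 119000×513 + 818000×766 + 422000×610 + 31000×208 + 47000×792
  = 1030463000
Sum of weights = 282 + 513 + 766 + 610 + 208 + 792 = 3171
Weighted mean = 1030463000 / 3171 = 324964.68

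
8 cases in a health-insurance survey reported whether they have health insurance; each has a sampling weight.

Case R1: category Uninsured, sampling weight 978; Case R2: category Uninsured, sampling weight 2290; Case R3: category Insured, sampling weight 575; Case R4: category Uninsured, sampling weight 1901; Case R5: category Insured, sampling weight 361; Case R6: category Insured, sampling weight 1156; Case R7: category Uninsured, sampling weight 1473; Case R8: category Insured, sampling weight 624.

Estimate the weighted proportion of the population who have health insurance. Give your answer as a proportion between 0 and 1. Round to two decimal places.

0.29

Sum of weights for 'Insured' = 575 + 361 + 1156 + 624 = 2716
Total weight = 9358
Weighted proportion = 2716 / 9358 = 0.29023296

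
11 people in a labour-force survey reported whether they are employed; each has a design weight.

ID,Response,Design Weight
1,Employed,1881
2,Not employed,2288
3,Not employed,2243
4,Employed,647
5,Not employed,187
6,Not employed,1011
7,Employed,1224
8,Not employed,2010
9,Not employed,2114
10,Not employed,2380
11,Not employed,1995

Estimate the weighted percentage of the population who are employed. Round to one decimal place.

Sum of weights for 'Employed' = 1881 + 647 + 1224 = 3752
Total weight = 1881 + 2288 + 2243 + 647 + 187 + 1011 + 1224 + 2010 + 2114 + 2380 + 1995 = 17980
Weighted proportion = 3752 / 17980 = 0.20867631 → 20.867631%

20.9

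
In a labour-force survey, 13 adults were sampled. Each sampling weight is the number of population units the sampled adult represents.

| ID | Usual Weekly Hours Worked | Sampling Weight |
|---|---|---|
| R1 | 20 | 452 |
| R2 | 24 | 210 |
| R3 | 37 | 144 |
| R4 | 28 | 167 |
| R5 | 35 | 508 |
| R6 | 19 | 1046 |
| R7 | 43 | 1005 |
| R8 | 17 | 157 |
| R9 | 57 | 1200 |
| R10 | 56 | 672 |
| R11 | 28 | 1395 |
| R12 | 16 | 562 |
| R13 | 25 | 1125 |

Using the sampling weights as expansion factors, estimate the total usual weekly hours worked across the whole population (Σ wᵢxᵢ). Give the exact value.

Weighted total = 289831

289831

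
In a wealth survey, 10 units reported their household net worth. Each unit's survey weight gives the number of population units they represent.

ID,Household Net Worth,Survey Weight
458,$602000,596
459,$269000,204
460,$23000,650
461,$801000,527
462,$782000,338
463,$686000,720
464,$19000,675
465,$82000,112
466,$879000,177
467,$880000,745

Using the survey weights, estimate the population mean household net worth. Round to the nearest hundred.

514800

Weighted sum = 602000×596 + 269000×204 + 23000×650 + 801000×527 + 782000×338 + 686000×720 + 19000×675 + 82000×112 + 879000×177 + 880000×745
  = 2442173000
Sum of weights = 596 + 204 + 650 + 527 + 338 + 720 + 675 + 112 + 177 + 745 = 4744
Weighted mean = 2442173000 / 4744 = 514791.95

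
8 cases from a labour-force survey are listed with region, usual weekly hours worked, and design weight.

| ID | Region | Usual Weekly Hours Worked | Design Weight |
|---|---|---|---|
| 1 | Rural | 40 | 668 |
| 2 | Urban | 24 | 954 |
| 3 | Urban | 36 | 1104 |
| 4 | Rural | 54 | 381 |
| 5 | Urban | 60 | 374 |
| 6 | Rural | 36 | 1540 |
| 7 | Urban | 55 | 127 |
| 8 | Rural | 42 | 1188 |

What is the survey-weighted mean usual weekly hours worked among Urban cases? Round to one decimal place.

36.0

Urban rows: 2, 3, 5, 7
Weighted sum = 24×954 + 36×1104 + 60×374 + 55×127
  = 22896 + 39744 + 22440 + 6985 = 92065
Sum of weights = 954 + 1104 + 374 + 127 = 2559
Weighted mean = 92065 / 2559 = 35.976944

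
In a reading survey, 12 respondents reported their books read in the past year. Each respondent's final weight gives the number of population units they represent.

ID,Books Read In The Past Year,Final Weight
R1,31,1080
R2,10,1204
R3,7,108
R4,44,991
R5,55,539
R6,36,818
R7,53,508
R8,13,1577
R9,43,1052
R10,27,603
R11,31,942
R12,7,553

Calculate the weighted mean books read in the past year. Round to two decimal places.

Weighted sum = 31×1080 + 10×1204 + 7×108 + 44×991 + 55×539 + 36×818 + 53×508 + 13×1577 + 43×1052 + 27×603 + 31×942 + 7×553
  = 290988
Sum of weights = 9975
Weighted mean = 290988 / 9975 = 29.171729

29.17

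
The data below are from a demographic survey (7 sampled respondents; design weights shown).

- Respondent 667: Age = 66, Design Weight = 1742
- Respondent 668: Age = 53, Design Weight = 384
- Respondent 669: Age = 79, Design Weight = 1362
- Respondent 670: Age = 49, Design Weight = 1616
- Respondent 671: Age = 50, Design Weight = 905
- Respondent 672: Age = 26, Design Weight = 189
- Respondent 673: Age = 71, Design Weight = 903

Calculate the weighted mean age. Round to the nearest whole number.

61

Weighted sum = 66×1742 + 53×384 + 79×1362 + 49×1616 + 50×905 + 26×189 + 71×903
  = 114972 + 20352 + 107598 + 79184 + 45250 + 4914 + 64113 = 436383
Sum of weights = 7101
Weighted mean = 436383 / 7101 = 61.453739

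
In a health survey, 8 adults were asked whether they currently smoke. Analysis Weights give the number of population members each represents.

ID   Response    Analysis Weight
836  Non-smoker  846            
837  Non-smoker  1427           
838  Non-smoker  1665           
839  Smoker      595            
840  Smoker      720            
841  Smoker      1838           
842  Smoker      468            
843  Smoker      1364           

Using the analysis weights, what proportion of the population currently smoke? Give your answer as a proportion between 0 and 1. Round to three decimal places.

Sum of weights for 'Smoker' = 595 + 720 + 1838 + 468 + 1364 = 4985
Total weight = 846 + 1427 + 1665 + 595 + 720 + 1838 + 468 + 1364 = 8923
Weighted proportion = 4985 / 8923 = 0.55866861

0.559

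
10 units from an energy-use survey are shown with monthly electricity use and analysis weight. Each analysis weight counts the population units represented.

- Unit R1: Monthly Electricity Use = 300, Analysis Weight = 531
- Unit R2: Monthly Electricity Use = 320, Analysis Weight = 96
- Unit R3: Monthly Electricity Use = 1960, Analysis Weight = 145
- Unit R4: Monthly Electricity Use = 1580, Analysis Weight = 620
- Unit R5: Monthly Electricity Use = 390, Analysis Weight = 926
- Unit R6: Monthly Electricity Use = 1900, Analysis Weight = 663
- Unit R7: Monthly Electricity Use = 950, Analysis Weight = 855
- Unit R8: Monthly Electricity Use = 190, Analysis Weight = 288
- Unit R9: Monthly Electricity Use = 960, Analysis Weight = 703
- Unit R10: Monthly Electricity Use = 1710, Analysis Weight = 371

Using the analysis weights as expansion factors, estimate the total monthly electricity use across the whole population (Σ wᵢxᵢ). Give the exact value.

5250920

Weighted total = 300×531 + 320×96 + 1960×145 + 1580×620 + 390×926 + 1900×663 + 950×855 + 190×288 + 960×703 + 1710×371
  = 159300 + 30720 + 284200 + 979600 + 361140 + 1259700 + 812250 + 54720 + 674880 + 634410 = 5250920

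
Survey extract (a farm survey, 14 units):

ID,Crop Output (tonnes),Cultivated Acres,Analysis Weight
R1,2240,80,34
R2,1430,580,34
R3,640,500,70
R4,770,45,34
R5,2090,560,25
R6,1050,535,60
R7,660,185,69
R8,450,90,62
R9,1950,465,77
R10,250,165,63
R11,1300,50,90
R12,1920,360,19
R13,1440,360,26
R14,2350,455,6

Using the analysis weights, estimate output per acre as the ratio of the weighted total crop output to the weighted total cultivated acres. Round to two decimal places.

Σ wᵢ·y = 755370
Σ wᵢ·x = 193045
Ratio = 755370 / 193045 = 3.9129219

3.91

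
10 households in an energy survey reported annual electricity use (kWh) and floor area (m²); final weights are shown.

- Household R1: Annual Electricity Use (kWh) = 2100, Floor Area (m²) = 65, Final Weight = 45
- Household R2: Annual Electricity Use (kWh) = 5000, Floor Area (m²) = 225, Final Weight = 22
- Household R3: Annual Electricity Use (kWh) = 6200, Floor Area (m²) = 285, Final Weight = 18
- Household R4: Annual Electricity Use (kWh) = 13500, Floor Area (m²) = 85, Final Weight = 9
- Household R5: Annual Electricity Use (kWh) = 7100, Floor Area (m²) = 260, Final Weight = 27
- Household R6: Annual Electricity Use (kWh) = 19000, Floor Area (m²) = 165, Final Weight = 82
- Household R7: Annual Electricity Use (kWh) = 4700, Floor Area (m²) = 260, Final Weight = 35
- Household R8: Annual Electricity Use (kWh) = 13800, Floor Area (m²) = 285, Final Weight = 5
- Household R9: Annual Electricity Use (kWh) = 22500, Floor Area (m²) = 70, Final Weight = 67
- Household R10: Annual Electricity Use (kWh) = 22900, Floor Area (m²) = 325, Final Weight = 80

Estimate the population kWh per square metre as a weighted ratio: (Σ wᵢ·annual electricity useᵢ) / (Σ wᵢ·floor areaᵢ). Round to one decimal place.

Σ wᵢ·y = 2100×45 + 5000×22 + 6200×18 + 13500×9 + 7100×27 + 19000×82 + 4700×35 + 13800×5 + 22500×67 + 22900×80
  = 94500 + 110000 + 111600 + 121500 + 191700 + 1558000 + 164500 + 69000 + 1507500 + 1832000 = 5760300
Σ wᵢ·x = 65×45 + 225×22 + 285×18 + 85×9 + 260×27 + 165×82 + 260×35 + 285×5 + 70×67 + 325×80
  = 2925 + 4950 + 5130 + 765 + 7020 + 13530 + 9100 + 1425 + 4690 + 26000 = 75535
Ratio = 5760300 / 75535 = 76.260012

76.3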